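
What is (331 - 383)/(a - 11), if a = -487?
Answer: 26/249 ≈ 0.10442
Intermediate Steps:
(331 - 383)/(a - 11) = (331 - 383)/(-487 - 11) = -52/(-498) = -52*(-1/498) = 26/249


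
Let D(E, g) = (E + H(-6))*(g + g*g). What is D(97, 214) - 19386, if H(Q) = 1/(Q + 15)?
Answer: 40038266/9 ≈ 4.4487e+6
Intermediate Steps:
H(Q) = 1/(15 + Q)
D(E, g) = (⅑ + E)*(g + g²) (D(E, g) = (E + 1/(15 - 6))*(g + g*g) = (E + 1/9)*(g + g²) = (E + ⅑)*(g + g²) = (⅑ + E)*(g + g²))
D(97, 214) - 19386 = (⅑)*214*(1 + 214 + 9*97 + 9*97*214) - 19386 = (⅑)*214*(1 + 214 + 873 + 186822) - 19386 = (⅑)*214*187910 - 19386 = 40212740/9 - 19386 = 40038266/9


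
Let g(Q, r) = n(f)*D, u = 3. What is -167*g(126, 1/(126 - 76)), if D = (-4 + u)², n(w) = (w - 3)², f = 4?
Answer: -167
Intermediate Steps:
n(w) = (-3 + w)²
D = 1 (D = (-4 + 3)² = (-1)² = 1)
g(Q, r) = 1 (g(Q, r) = (-3 + 4)²*1 = 1²*1 = 1*1 = 1)
-167*g(126, 1/(126 - 76)) = -167*1 = -167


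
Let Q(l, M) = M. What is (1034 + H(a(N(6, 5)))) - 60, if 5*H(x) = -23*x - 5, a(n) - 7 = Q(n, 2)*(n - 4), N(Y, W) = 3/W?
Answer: 24302/25 ≈ 972.08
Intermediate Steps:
a(n) = -1 + 2*n (a(n) = 7 + 2*(n - 4) = 7 + 2*(-4 + n) = 7 + (-8 + 2*n) = -1 + 2*n)
H(x) = -1 - 23*x/5 (H(x) = (-23*x - 5)/5 = (-5 - 23*x)/5 = -1 - 23*x/5)
(1034 + H(a(N(6, 5)))) - 60 = (1034 + (-1 - 23*(-1 + 2*(3/5))/5)) - 60 = (1034 + (-1 - 23*(-1 + 6/5)/5)) - 60 = (1034 + (-1 - 23/5*1/5)) - 60 = (1034 + (-1 - 23/25)) - 60 = (1034 - 48/25) - 60 = 25802/25 - 60 = 24302/25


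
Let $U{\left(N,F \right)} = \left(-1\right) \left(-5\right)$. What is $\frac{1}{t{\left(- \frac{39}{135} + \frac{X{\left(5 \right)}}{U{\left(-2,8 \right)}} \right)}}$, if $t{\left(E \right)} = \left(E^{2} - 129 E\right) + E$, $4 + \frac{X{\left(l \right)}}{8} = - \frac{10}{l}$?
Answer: $\frac{81}{110449} \approx 0.00073337$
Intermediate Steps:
$U{\left(N,F \right)} = 5$
$X{\left(l \right)} = -32 - \frac{80}{l}$ ($X{\left(l \right)} = -32 + 8 \left(- \frac{10}{l}\right) = -32 - \frac{80}{l}$)
$t{\left(E \right)} = E^{2} - 128 E$
$\frac{1}{t{\left(- \frac{39}{135} + \frac{X{\left(5 \right)}}{U{\left(-2,8 \right)}} \right)}} = \frac{1}{\left(- \frac{39}{135} + \frac{-32 - \frac{80}{5}}{5}\right) \left(-128 + \left(- \frac{39}{135} + \frac{-32 - \frac{80}{5}}{5}\right)\right)} = \frac{1}{\left(\left(-39\right) \frac{1}{135} + \left(-32 - 16\right) \frac{1}{5}\right) \left(-128 + \left(\left(-39\right) \frac{1}{135} + \left(-32 - 16\right) \frac{1}{5}\right)\right)} = \frac{1}{\left(- \frac{13}{45} + \left(-32 - 16\right) \frac{1}{5}\right) \left(-128 + \left(- \frac{13}{45} + \left(-32 - 16\right) \frac{1}{5}\right)\right)} = \frac{1}{\left(- \frac{13}{45} - \frac{48}{5}\right) \left(-128 - \frac{89}{9}\right)} = \frac{1}{\left(- \frac{89}{9}\right) \left(-128 - \frac{89}{9}\right)} = \frac{1}{\left(- \frac{89}{9}\right) \left(- \frac{1241}{9}\right)} = \frac{1}{\frac{110449}{81}} = \frac{81}{110449}$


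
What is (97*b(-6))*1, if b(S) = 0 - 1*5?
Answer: -485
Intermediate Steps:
b(S) = -5 (b(S) = 0 - 5 = -5)
(97*b(-6))*1 = (97*(-5))*1 = -485*1 = -485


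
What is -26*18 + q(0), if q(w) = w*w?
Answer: -468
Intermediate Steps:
q(w) = w²
-26*18 + q(0) = -26*18 + 0² = -468 + 0 = -468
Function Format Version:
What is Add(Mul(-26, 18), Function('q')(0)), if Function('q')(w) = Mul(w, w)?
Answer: -468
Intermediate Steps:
Function('q')(w) = Pow(w, 2)
Add(Mul(-26, 18), Function('q')(0)) = Add(Mul(-26, 18), Pow(0, 2)) = Add(-468, 0) = -468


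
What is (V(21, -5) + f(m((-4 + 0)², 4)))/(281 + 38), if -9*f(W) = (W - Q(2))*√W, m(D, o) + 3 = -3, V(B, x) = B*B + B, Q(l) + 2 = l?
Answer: 42/29 + 2*I*√6/957 ≈ 1.4483 + 0.0051191*I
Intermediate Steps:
Q(l) = -2 + l
V(B, x) = B + B² (V(B, x) = B² + B = B + B²)
m(D, o) = -6 (m(D, o) = -3 - 3 = -6)
f(W) = -W^(3/2)/9 (f(W) = -(W - (-2 + 2))*√W/9 = -(W - 1*0)*√W/9 = -(W + 0)*√W/9 = -W*√W/9 = -W^(3/2)/9)
(V(21, -5) + f(m((-4 + 0)², 4)))/(281 + 38) = (21*(1 + 21) - (-2)*I*√6/3)/(281 + 38) = (21*22 - (-2)*I*√6/3)/319 = (462 + 2*I*√6/3)*(1/319) = 42/29 + 2*I*√6/957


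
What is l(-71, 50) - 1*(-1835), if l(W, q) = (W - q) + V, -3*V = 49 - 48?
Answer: 5141/3 ≈ 1713.7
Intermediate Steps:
V = -⅓ (V = -(49 - 48)/3 = -⅓*1 = -⅓ ≈ -0.33333)
l(W, q) = -⅓ + W - q (l(W, q) = (W - q) - ⅓ = -⅓ + W - q)
l(-71, 50) - 1*(-1835) = (-⅓ - 71 - 1*50) - 1*(-1835) = (-⅓ - 71 - 50) + 1835 = -364/3 + 1835 = 5141/3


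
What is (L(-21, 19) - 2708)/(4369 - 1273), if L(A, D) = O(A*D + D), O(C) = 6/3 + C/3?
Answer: -4249/4644 ≈ -0.91494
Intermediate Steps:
O(C) = 2 + C/3 (O(C) = 6*(⅓) + C*(⅓) = 2 + C/3)
L(A, D) = 2 + D/3 + A*D/3 (L(A, D) = 2 + (A*D + D)/3 = 2 + (D + A*D)/3 = 2 + (D/3 + A*D/3) = 2 + D/3 + A*D/3)
(L(-21, 19) - 2708)/(4369 - 1273) = ((2 + (⅓)*19*(1 - 21)) - 2708)/(4369 - 1273) = ((2 + (⅓)*19*(-20)) - 2708)/3096 = ((2 - 380/3) - 2708)*(1/3096) = (-374/3 - 2708)*(1/3096) = -8498/3*1/3096 = -4249/4644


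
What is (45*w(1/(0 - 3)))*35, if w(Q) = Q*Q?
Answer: 175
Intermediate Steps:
w(Q) = Q²
(45*w(1/(0 - 3)))*35 = (45*(1/(0 - 3))²)*35 = (45*(1/(-3))²)*35 = (45*(-⅓)²)*35 = (45*(⅑))*35 = 5*35 = 175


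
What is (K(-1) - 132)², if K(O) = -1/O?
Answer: 17161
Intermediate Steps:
(K(-1) - 132)² = (-1/(-1) - 132)² = (-1*(-1) - 132)² = (1 - 132)² = (-131)² = 17161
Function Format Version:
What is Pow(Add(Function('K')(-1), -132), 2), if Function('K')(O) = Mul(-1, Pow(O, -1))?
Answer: 17161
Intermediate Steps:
Pow(Add(Function('K')(-1), -132), 2) = Pow(Add(Mul(-1, Pow(-1, -1)), -132), 2) = Pow(Add(Mul(-1, -1), -132), 2) = Pow(Add(1, -132), 2) = Pow(-131, 2) = 17161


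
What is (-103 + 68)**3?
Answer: -42875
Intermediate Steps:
(-103 + 68)**3 = (-35)**3 = -42875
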